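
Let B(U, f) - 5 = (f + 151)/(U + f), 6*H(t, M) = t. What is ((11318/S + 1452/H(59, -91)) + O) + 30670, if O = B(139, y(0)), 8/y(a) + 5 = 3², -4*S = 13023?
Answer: 1113005592448/36112779 ≈ 30820.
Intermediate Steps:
S = -13023/4 (S = -¼*13023 = -13023/4 ≈ -3255.8)
H(t, M) = t/6
y(a) = 2 (y(a) = 8/(-5 + 3²) = 8/(-5 + 9) = 8/4 = 8*(¼) = 2)
B(U, f) = 5 + (151 + f)/(U + f) (B(U, f) = 5 + (f + 151)/(U + f) = 5 + (151 + f)/(U + f))
O = 286/47 (O = (151 + 5*139 + 6*2)/(139 + 2) = (151 + 695 + 12)/141 = (1/141)*858 = 286/47 ≈ 6.0851)
((11318/S + 1452/H(59, -91)) + O) + 30670 = ((11318/(-13023/4) + 1452/(((⅙)*59))) + 286/47) + 30670 = ((11318*(-4/13023) + 1452/(59/6)) + 286/47) + 30670 = ((-45272/13023 + 1452*(6/59)) + 286/47) + 30670 = ((-45272/13023 + 8712/59) + 286/47) + 30670 = (110785328/768357 + 286/47) + 30670 = 5426660518/36112779 + 30670 = 1113005592448/36112779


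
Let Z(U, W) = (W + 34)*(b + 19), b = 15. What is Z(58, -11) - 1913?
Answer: -1131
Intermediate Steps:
Z(U, W) = 1156 + 34*W (Z(U, W) = (W + 34)*(15 + 19) = (34 + W)*34 = 1156 + 34*W)
Z(58, -11) - 1913 = (1156 + 34*(-11)) - 1913 = (1156 - 374) - 1913 = 782 - 1913 = -1131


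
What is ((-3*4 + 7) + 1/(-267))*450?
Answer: -200400/89 ≈ -2251.7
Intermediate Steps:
((-3*4 + 7) + 1/(-267))*450 = ((-12 + 7) - 1/267)*450 = (-5 - 1/267)*450 = -1336/267*450 = -200400/89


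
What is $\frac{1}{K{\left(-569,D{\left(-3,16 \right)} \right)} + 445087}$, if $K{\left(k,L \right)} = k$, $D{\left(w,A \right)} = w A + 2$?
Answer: $\frac{1}{444518} \approx 2.2496 \cdot 10^{-6}$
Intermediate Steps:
$D{\left(w,A \right)} = 2 + A w$ ($D{\left(w,A \right)} = A w + 2 = 2 + A w$)
$\frac{1}{K{\left(-569,D{\left(-3,16 \right)} \right)} + 445087} = \frac{1}{-569 + 445087} = \frac{1}{444518}$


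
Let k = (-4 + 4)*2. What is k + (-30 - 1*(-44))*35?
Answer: 490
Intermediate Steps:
k = 0 (k = 0*2 = 0)
k + (-30 - 1*(-44))*35 = 0 + (-30 - 1*(-44))*35 = 0 + (-30 + 44)*35 = 0 + 14*35 = 0 + 490 = 490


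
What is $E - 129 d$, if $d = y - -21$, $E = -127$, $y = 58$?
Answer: $-10318$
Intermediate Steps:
$d = 79$ ($d = 58 - -21 = 58 + 21 = 79$)
$E - 129 d = -127 - 10191 = -10318$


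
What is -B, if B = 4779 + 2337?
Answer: -7116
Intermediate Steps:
B = 7116
-B = -1*7116 = -7116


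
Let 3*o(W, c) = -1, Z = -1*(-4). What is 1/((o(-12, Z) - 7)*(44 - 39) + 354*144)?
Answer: 3/152818 ≈ 1.9631e-5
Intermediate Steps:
Z = 4
o(W, c) = -1/3 (o(W, c) = (1/3)*(-1) = -1/3)
1/((o(-12, Z) - 7)*(44 - 39) + 354*144) = 1/((-1/3 - 7)*(44 - 39) + 354*144) = 1/(-22/3*5 + 50976) = 1/(-110/3 + 50976) = 1/(152818/3) = 3/152818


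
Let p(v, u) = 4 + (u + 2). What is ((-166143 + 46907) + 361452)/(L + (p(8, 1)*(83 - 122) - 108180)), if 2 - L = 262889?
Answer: -60554/92835 ≈ -0.65228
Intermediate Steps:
p(v, u) = 6 + u (p(v, u) = 4 + (2 + u) = 6 + u)
L = -262887 (L = 2 - 1*262889 = 2 - 262889 = -262887)
((-166143 + 46907) + 361452)/(L + (p(8, 1)*(83 - 122) - 108180)) = ((-166143 + 46907) + 361452)/(-262887 + ((6 + 1)*(83 - 122) - 108180)) = (-119236 + 361452)/(-262887 + (7*(-39) - 108180)) = 242216/(-262887 + (-273 - 108180)) = 242216/(-262887 - 108453) = 242216/(-371340) = 242216*(-1/371340) = -60554/92835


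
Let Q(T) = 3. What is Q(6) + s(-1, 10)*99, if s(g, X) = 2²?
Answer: 399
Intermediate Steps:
s(g, X) = 4
Q(6) + s(-1, 10)*99 = 3 + 4*99 = 3 + 396 = 399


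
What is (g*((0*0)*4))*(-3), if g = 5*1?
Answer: 0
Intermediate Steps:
g = 5
(g*((0*0)*4))*(-3) = (5*((0*0)*4))*(-3) = (5*(0*4))*(-3) = (5*0)*(-3) = 0*(-3) = 0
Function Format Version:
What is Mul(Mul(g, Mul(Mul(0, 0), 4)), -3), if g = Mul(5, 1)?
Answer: 0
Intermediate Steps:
g = 5
Mul(Mul(g, Mul(Mul(0, 0), 4)), -3) = Mul(Mul(5, Mul(Mul(0, 0), 4)), -3) = Mul(Mul(5, Mul(0, 4)), -3) = Mul(Mul(5, 0), -3) = Mul(0, -3) = 0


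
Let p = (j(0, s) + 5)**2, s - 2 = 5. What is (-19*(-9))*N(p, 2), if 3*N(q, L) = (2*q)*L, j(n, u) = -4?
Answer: 228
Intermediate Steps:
s = 7 (s = 2 + 5 = 7)
p = 1 (p = (-4 + 5)**2 = 1**2 = 1)
N(q, L) = 2*L*q/3 (N(q, L) = ((2*q)*L)/3 = (2*L*q)/3 = 2*L*q/3)
(-19*(-9))*N(p, 2) = (-19*(-9))*((2/3)*2*1) = 171*(4/3) = 228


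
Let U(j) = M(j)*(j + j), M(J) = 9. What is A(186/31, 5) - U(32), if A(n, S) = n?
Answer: -570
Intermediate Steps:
U(j) = 18*j (U(j) = 9*(j + j) = 9*(2*j) = 18*j)
A(186/31, 5) - U(32) = 186/31 - 18*32 = 186*(1/31) - 1*576 = 6 - 576 = -570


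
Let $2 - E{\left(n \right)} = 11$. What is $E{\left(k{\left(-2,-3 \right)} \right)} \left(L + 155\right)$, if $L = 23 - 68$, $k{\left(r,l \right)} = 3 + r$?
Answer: $-990$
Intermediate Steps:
$E{\left(n \right)} = -9$ ($E{\left(n \right)} = 2 - 11 = -9$)
$L = -45$
$E{\left(k{\left(-2,-3 \right)} \right)} \left(L + 155\right) = - 9 \left(-45 + 155\right) = \left(-9\right) 110 = -990$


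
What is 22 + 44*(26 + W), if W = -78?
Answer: -2266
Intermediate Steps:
22 + 44*(26 + W) = 22 + 44*(26 - 78) = 22 + 44*(-52) = 22 - 2288 = -2266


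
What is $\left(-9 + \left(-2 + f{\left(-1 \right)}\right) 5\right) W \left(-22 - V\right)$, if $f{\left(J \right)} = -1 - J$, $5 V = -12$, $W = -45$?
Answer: $-16758$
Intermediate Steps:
$V = - \frac{12}{5}$ ($V = \frac{1}{5} \left(-12\right) = - \frac{12}{5} \approx -2.4$)
$\left(-9 + \left(-2 + f{\left(-1 \right)}\right) 5\right) W \left(-22 - V\right) = \left(-9 + \left(-2 - 0\right) 5\right) \left(-45\right) \left(-22 - - \frac{12}{5}\right) = \left(-9 + \left(-2 + \left(-1 + 1\right)\right) 5\right) \left(-45\right) \left(-22 + \frac{12}{5}\right) = \left(-9 + \left(-2 + 0\right) 5\right) \left(-45\right) \left(- \frac{98}{5}\right) = \left(-9 - 10\right) \left(-45\right) \left(- \frac{98}{5}\right) = \left(-19\right) \left(-45\right) \left(- \frac{98}{5}\right) = 855 \left(- \frac{98}{5}\right) = -16758$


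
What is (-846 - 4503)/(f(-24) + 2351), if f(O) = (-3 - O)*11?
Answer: -5349/2582 ≈ -2.0717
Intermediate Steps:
f(O) = -33 - 11*O
(-846 - 4503)/(f(-24) + 2351) = (-846 - 4503)/((-33 - 11*(-24)) + 2351) = -5349/((-33 + 264) + 2351) = -5349/(231 + 2351) = -5349/2582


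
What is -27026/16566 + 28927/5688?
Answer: 54246799/15704568 ≈ 3.4542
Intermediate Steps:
-27026/16566 + 28927/5688 = -27026*1/16566 + 28927*(1/5688) = -13513/8283 + 28927/5688 = 54246799/15704568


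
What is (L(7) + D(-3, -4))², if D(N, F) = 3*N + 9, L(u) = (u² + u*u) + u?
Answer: 11025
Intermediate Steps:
L(u) = u + 2*u² (L(u) = (u² + u²) + u = 2*u² + u = u + 2*u²)
D(N, F) = 9 + 3*N
(L(7) + D(-3, -4))² = (7*(1 + 2*7) + (9 + 3*(-3)))² = (7*(1 + 14) + (9 - 9))² = (7*15 + 0)² = (105 + 0)² = 105² = 11025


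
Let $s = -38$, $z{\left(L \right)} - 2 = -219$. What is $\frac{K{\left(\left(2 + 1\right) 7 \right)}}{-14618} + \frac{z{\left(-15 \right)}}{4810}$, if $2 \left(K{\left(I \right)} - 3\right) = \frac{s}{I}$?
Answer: $- \frac{33412933}{738282090} \approx -0.045258$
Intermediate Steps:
$z{\left(L \right)} = -217$ ($z{\left(L \right)} = 2 - 219 = -217$)
$K{\left(I \right)} = 3 - \frac{19}{I}$ ($K{\left(I \right)} = 3 + \frac{\left(-38\right) \frac{1}{I}}{2} = 3 - \frac{19}{I}$)
$\frac{K{\left(\left(2 + 1\right) 7 \right)}}{-14618} + \frac{z{\left(-15 \right)}}{4810} = \frac{3 - \frac{19}{\left(2 + 1\right) 7}}{-14618} - \frac{217}{4810} = \left(3 - \frac{19}{3 \cdot 7}\right) \left(- \frac{1}{14618}\right) - \frac{217}{4810} = \left(3 - \frac{19}{21}\right) \left(- \frac{1}{14618}\right) - \frac{217}{4810} = \frac{44}{21} \left(- \frac{1}{14618}\right) - \frac{217}{4810} = - \frac{22}{153489} - \frac{217}{4810} = - \frac{33412933}{738282090}$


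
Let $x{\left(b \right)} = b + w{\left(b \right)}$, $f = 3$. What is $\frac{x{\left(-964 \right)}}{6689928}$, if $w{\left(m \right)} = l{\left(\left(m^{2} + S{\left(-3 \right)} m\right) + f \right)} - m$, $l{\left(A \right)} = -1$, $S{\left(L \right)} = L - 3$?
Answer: $- \frac{1}{6689928} \approx -1.4948 \cdot 10^{-7}$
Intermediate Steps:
$S{\left(L \right)} = -3 + L$
$w{\left(m \right)} = -1 - m$
$x{\left(b \right)} = -1$ ($x{\left(b \right)} = b - \left(1 + b\right) = -1$)
$\frac{x{\left(-964 \right)}}{6689928} = - \frac{1}{6689928}$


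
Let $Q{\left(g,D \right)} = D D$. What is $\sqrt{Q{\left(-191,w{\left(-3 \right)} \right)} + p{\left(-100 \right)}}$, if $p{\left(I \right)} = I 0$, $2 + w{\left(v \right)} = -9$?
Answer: $11$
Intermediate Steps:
$w{\left(v \right)} = -11$ ($w{\left(v \right)} = -2 - 9 = -11$)
$p{\left(I \right)} = 0$
$Q{\left(g,D \right)} = D^{2}$
$\sqrt{Q{\left(-191,w{\left(-3 \right)} \right)} + p{\left(-100 \right)}} = \sqrt{\left(-11\right)^{2} + 0} = \sqrt{121 + 0} = \sqrt{121} = 11$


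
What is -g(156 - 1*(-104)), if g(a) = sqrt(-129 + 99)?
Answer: -I*sqrt(30) ≈ -5.4772*I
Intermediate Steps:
g(a) = I*sqrt(30) (g(a) = sqrt(-30) = I*sqrt(30))
-g(156 - 1*(-104)) = -I*sqrt(30)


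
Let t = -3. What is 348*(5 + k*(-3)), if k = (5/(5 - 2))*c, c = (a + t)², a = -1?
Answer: -26100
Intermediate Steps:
c = 16 (c = (-1 - 3)² = (-4)² = 16)
k = 80/3 (k = (5/(5 - 2))*16 = (5/3)*16 = 80/3 ≈ 26.667)
348*(5 + k*(-3)) = 348*(5 + (80/3)*(-3)) = 348*(5 - 80) = 348*(-75) = -26100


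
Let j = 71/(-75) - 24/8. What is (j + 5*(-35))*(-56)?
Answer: 751576/75 ≈ 10021.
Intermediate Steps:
j = -296/75 (j = 71*(-1/75) - 24*⅛ = -71/75 - 3 = -296/75 ≈ -3.9467)
(j + 5*(-35))*(-56) = (-296/75 + 5*(-35))*(-56) = (-296/75 - 175)*(-56) = -13421/75*(-56) = 751576/75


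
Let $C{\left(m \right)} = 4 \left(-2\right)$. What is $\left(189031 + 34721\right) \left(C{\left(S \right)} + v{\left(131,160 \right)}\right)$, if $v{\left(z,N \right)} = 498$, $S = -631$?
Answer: $109638480$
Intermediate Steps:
$C{\left(m \right)} = -8$
$\left(189031 + 34721\right) \left(C{\left(S \right)} + v{\left(131,160 \right)}\right) = \left(189031 + 34721\right) \left(-8 + 498\right) = 223752 \cdot 490 = 109638480$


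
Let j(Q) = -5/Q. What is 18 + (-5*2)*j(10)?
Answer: 23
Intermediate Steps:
18 + (-5*2)*j(10) = 18 + (-5*2)*(-5/10) = 18 - (-50)/10 = 18 - 10*(-1/2) = 18 + 5 = 23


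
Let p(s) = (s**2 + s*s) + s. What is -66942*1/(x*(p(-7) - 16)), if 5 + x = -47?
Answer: 11157/650 ≈ 17.165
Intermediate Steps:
x = -52 (x = -5 - 47 = -52)
p(s) = s + 2*s**2 (p(s) = (s**2 + s**2) + s = 2*s**2 + s = s + 2*s**2)
-66942*1/(x*(p(-7) - 16)) = -66942*(-1/(52*(-7*(1 + 2*(-7)) - 16))) = -66942*(-1/(52*(-7*(1 - 14) - 16))) = -66942*(-1/(52*(-7*(-13) - 16))) = -66942*(-1/(52*(91 - 16))) = -66942/((-52*75)) = -66942/(-3900) = -66942*(-1/3900) = 11157/650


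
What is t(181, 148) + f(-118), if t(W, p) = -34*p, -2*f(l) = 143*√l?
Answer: -5032 - 143*I*√118/2 ≈ -5032.0 - 776.69*I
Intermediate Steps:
f(l) = -143*√l/2
t(181, 148) + f(-118) = -34*148 - 143*I*√118/2 = -5032 - 143*I*√118/2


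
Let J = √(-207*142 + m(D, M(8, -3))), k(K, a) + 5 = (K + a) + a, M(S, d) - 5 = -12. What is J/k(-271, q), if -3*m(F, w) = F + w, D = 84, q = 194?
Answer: I*√264777/336 ≈ 1.5314*I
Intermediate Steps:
M(S, d) = -7 (M(S, d) = 5 - 12 = -7)
k(K, a) = -5 + K + 2*a (k(K, a) = -5 + ((K + a) + a) = -5 + (K + 2*a) = -5 + K + 2*a)
m(F, w) = -F/3 - w/3 (m(F, w) = -(F + w)/3 = -F/3 - w/3)
J = I*√264777/3 (J = √(-207*142 + (-⅓*84 - ⅓*(-7))) = √(-29394 + (-28 + 7/3)) = √(-29394 - 77/3) = √(-88259/3) = I*√264777/3 ≈ 171.52*I)
J/k(-271, q) = (I*√264777/3)/(-5 - 271 + 2*194) = (I*√264777/3)/(-5 - 271 + 388) = (I*√264777/3)/112 = (I*√264777/3)*(1/112) = I*√264777/336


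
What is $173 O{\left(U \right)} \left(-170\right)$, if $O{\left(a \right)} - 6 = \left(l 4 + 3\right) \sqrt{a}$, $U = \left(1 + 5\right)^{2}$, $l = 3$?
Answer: $-2823360$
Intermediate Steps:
$U = 36$ ($U = 6^{2} = 36$)
$O{\left(a \right)} = 6 + 15 \sqrt{a}$ ($O{\left(a \right)} = 6 + \left(3 \cdot 4 + 3\right) \sqrt{a} = 6 + \left(12 + 3\right) \sqrt{a} = 6 + 15 \sqrt{a}$)
$173 O{\left(U \right)} \left(-170\right) = 173 \left(6 + 15 \sqrt{36}\right) \left(-170\right) = 173 \left(6 + 15 \cdot 6\right) \left(-170\right) = 173 \left(6 + 90\right) \left(-170\right) = 173 \cdot 96 \left(-170\right) = 16608 \left(-170\right) = -2823360$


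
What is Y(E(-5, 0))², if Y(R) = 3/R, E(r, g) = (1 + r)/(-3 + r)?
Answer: 36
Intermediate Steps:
E(r, g) = (1 + r)/(-3 + r)
Y(E(-5, 0))² = (3/(((1 - 5)/(-3 - 5))))² = (3/((-4/(-8))))² = (3/((-⅛*(-4))))² = (3/(½))² = (3*2)² = 6² = 36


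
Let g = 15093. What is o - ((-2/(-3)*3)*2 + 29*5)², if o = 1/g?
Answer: -335079692/15093 ≈ -22201.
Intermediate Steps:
o = 1/15093 ≈ 6.6256e-5
o - ((-2/(-3)*3)*2 + 29*5)² = 1/15093 - ((-2/(-3)*3)*2 + 29*5)² = 1/15093 - ((-2*(-⅓)*3)*2 + 145)² = 1/15093 - (((⅔)*3)*2 + 145)² = 1/15093 - (2*2 + 145)² = 1/15093 - (4 + 145)² = 1/15093 - 1*149² = 1/15093 - 1*22201 = 1/15093 - 22201 = -335079692/15093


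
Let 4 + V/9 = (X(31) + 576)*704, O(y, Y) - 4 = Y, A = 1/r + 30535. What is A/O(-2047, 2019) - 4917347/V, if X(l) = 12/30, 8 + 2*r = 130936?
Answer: 1187319135727019/86366486761128 ≈ 13.747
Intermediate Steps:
r = 65464 (r = -4 + (½)*130936 = -4 + 65468 = 65464)
A = 1998943241/65464 (A = 1/65464 + 30535 = 1998943241/65464 ≈ 30535.)
O(y, Y) = 4 + Y
X(l) = ⅖ (X(l) = 12*(1/30) = ⅖)
V = 18260172/5 (V = -36 + 9*((⅖ + 576)*704) = -36 + 9*((2882/5)*704) = -36 + 9*(2028928/5) = -36 + 18260352/5 = 18260172/5 ≈ 3.6520e+6)
A/O(-2047, 2019) - 4917347/V = 1998943241/(65464*(4 + 2019)) - 4917347/18260172/5 = (1998943241/65464)/2023 - 4917347*5/18260172 = (1998943241/65464)*(1/2023) - 24586735/18260172 = 1998943241/132433672 - 24586735/18260172 = 1187319135727019/86366486761128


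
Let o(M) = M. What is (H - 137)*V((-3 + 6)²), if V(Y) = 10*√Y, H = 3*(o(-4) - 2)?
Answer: -4650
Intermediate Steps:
H = -18 (H = 3*(-4 - 2) = 3*(-6) = -18)
(H - 137)*V((-3 + 6)²) = (-18 - 137)*(10*√((-3 + 6)²)) = -1550*√(3²) = -1550*√9 = -1550*3 = -155*30 = -4650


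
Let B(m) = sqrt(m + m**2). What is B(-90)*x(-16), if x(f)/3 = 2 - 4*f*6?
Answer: 3474*sqrt(890) ≈ 1.0364e+5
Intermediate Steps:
x(f) = 6 - 72*f (x(f) = 3*(2 - 4*f*6) = 3*(2 - 24*f) = 6 - 72*f)
B(-90)*x(-16) = sqrt(-90*(1 - 90))*(6 - 72*(-16)) = sqrt(-90*(-89))*(6 + 1152) = sqrt(8010)*1158 = (3*sqrt(890))*1158 = 3474*sqrt(890)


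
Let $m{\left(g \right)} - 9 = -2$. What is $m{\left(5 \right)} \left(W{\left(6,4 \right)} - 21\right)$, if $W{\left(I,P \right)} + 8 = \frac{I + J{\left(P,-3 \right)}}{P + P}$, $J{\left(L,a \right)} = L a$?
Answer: $- \frac{833}{4} \approx -208.25$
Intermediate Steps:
$m{\left(g \right)} = 7$ ($m{\left(g \right)} = 9 - 2 = 7$)
$W{\left(I,P \right)} = -8 + \frac{I - 3 P}{2 P}$ ($W{\left(I,P \right)} = -8 + \frac{I + P \left(-3\right)}{P + P} = -8 + \frac{I - 3 P}{2 P}$)
$m{\left(5 \right)} \left(W{\left(6,4 \right)} - 21\right) = 7 \left(\frac{6 - 76}{2 \cdot 4} - 21\right) = 7 \left(\frac{1}{2} \cdot \frac{1}{4} \left(6 - 76\right) - 21\right) = 7 \left(\frac{1}{2} \cdot \frac{1}{4} \left(-70\right) - 21\right) = 7 \left(- \frac{35}{4} - 21\right) = 7 \left(- \frac{119}{4}\right) = - \frac{833}{4}$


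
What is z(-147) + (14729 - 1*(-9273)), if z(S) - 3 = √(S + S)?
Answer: 24005 + 7*I*√6 ≈ 24005.0 + 17.146*I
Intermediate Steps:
z(S) = 3 + √2*√S (z(S) = 3 + √(S + S) = 3 + √(2*S) = 3 + √2*√S)
z(-147) + (14729 - 1*(-9273)) = (3 + √2*√(-147)) + (14729 - 1*(-9273)) = (3 + √2*(7*I*√3)) + (14729 + 9273) = (3 + 7*I*√6) + 24002 = 24005 + 7*I*√6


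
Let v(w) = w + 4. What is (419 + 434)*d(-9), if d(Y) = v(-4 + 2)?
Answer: 1706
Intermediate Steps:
v(w) = 4 + w
d(Y) = 2 (d(Y) = 4 + (-4 + 2) = 4 - 2 = 2)
(419 + 434)*d(-9) = (419 + 434)*2 = 853*2 = 1706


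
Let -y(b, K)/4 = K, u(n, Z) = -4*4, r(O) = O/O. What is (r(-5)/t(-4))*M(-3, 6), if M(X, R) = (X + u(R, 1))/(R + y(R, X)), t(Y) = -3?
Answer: 19/54 ≈ 0.35185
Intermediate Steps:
r(O) = 1
u(n, Z) = -16
y(b, K) = -4*K
M(X, R) = (-16 + X)/(R - 4*X) (M(X, R) = (X - 16)/(R - 4*X) = (-16 + X)/(R - 4*X))
(r(-5)/t(-4))*M(-3, 6) = (1/(-3))*((-16 - 3)/(6 - 4*(-3))) = (-⅓*1)*(-19/(6 + 12)) = -(-19)/(3*18) = -(-19)/54 = -⅓*(-19/18) = 19/54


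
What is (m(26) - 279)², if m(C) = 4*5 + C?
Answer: 54289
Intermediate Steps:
m(C) = 20 + C
(m(26) - 279)² = ((20 + 26) - 279)² = (46 - 279)² = (-233)² = 54289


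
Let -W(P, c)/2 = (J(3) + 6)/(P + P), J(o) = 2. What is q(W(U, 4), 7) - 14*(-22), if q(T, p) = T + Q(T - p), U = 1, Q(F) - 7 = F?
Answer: 292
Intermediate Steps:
Q(F) = 7 + F
W(P, c) = -8/P (W(P, c) = -2*(2 + 6)/(P + P) = -16/(2*P) = -16*1/(2*P) = -8/P)
q(T, p) = 7 - p + 2*T (q(T, p) = T + (7 + (T - p)) = T + (7 + T - p) = 7 - p + 2*T)
q(W(U, 4), 7) - 14*(-22) = (7 - 1*7 + 2*(-8/1)) - 14*(-22) = (7 - 7 + 2*(-8*1)) + 308 = (7 - 7 + 2*(-8)) + 308 = (7 - 7 - 16) + 308 = -16 + 308 = 292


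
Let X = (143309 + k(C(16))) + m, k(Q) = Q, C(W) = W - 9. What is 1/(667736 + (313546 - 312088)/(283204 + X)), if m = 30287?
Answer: 152269/101675493470 ≈ 1.4976e-6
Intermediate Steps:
C(W) = -9 + W
X = 173603 (X = (143309 + (-9 + 16)) + 30287 = (143309 + 7) + 30287 = 143316 + 30287 = 173603)
1/(667736 + (313546 - 312088)/(283204 + X)) = 1/(667736 + (313546 - 312088)/(283204 + 173603)) = 1/(667736 + 1458/456807) = 1/(667736 + 1458*(1/456807)) = 1/(667736 + 486/152269) = 1/(101675493470/152269) = 152269/101675493470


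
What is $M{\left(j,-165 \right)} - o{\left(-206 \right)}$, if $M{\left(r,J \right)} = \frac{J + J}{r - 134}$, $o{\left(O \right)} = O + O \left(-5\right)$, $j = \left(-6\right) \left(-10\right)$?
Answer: $- \frac{30323}{37} \approx -819.54$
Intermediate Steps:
$j = 60$
$o{\left(O \right)} = - 4 O$ ($o{\left(O \right)} = O - 5 O = - 4 O$)
$M{\left(r,J \right)} = \frac{2 J}{-134 + r}$
$M{\left(j,-165 \right)} - o{\left(-206 \right)} = 2 \left(-165\right) \frac{1}{-134 + 60} - \left(-4\right) \left(-206\right) = 2 \left(-165\right) \frac{1}{-74} - 824 = 2 \left(-165\right) \left(- \frac{1}{74}\right) - 824 = \frac{165}{37} - 824 = - \frac{30323}{37}$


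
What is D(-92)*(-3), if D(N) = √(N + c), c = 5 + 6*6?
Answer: -3*I*√51 ≈ -21.424*I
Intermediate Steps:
c = 41 (c = 5 + 36 = 41)
D(N) = √(41 + N) (D(N) = √(N + 41) = √(41 + N))
D(-92)*(-3) = √(41 - 92)*(-3) = √(-51)*(-3) = (I*√51)*(-3) = -3*I*√51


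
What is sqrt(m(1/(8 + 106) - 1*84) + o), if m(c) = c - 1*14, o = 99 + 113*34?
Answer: sqrt(49943742)/114 ≈ 61.992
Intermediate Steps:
o = 3941 (o = 99 + 3842 = 3941)
m(c) = -14 + c (m(c) = c - 14 = -14 + c)
sqrt(m(1/(8 + 106) - 1*84) + o) = sqrt((-14 + (1/(8 + 106) - 1*84)) + 3941) = sqrt((-14 + (1/114 - 84)) + 3941) = sqrt((-14 - 9575/114) + 3941) = sqrt(-11171/114 + 3941) = sqrt(438103/114) = sqrt(49943742)/114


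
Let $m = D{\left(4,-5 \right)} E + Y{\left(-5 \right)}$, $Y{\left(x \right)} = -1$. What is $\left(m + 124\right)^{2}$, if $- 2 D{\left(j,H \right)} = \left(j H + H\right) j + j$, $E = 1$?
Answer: $29241$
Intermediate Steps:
$D{\left(j,H \right)} = - \frac{j}{2} - \frac{j \left(H + H j\right)}{2}$ ($D{\left(j,H \right)} = - \frac{\left(j H + H\right) j + j}{2} = - \frac{\left(H j + H\right) j + j}{2} = - \frac{\left(H + H j\right) j + j}{2} = - \frac{j \left(H + H j\right) + j}{2} = - \frac{j + j \left(H + H j\right)}{2} = - \frac{j}{2} - \frac{j \left(H + H j\right)}{2}$)
$m = 47$ ($m = \left(- \frac{1}{2}\right) 4 \left(1 - 5 - 20\right) 1 - 1 = \left(- \frac{1}{2}\right) 4 \left(-24\right) 1 - 1 = 48 \cdot 1 - 1 = 48 - 1 = 47$)
$\left(m + 124\right)^{2} = \left(47 + 124\right)^{2} = 171^{2} = 29241$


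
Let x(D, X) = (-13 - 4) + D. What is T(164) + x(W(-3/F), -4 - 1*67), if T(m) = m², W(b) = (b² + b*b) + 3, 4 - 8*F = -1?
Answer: 673202/25 ≈ 26928.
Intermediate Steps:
F = 5/8 (F = ½ - ⅛*(-1) = ½ + ⅛ = 5/8 ≈ 0.62500)
W(b) = 3 + 2*b² (W(b) = (b² + b²) + 3 = 2*b² + 3 = 3 + 2*b²)
x(D, X) = -17 + D
T(164) + x(W(-3/F), -4 - 1*67) = 164² + (-17 + (3 + 2*(-3/5/8)²)) = 26896 + (-17 + (3 + 2*(-3*8/5)²)) = 26896 + (-17 + (3 + 2*(-24/5)²)) = 26896 + (-17 + (3 + 2*(576/25))) = 26896 + (-17 + (3 + 1152/25)) = 26896 + (-17 + 1227/25) = 26896 + 802/25 = 673202/25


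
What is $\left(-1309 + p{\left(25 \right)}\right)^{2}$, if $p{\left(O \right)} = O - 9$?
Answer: $1671849$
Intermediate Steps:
$p{\left(O \right)} = -9 + O$
$\left(-1309 + p{\left(25 \right)}\right)^{2} = \left(-1309 + \left(-9 + 25\right)\right)^{2} = \left(-1309 + 16\right)^{2} = \left(-1293\right)^{2} = 1671849$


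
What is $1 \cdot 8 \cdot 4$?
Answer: $32$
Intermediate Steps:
$1 \cdot 8 \cdot 4 = 8 \cdot 4 = 32$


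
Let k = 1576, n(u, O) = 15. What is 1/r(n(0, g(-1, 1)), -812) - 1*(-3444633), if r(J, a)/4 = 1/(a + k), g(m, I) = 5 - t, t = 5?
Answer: 3444824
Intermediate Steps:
g(m, I) = 0 (g(m, I) = 5 - 1*5 = 5 - 5 = 0)
r(J, a) = 4/(1576 + a) (r(J, a) = 4/(a + 1576) = 4/(1576 + a))
1/r(n(0, g(-1, 1)), -812) - 1*(-3444633) = 1/(4/(1576 - 812)) - 1*(-3444633) = 1/(4/764) + 3444633 = 1/(4*(1/764)) + 3444633 = 1/(1/191) + 3444633 = 191 + 3444633 = 3444824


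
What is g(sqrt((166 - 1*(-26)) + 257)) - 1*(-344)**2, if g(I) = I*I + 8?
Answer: -117879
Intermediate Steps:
g(I) = 8 + I**2 (g(I) = I**2 + 8 = 8 + I**2)
g(sqrt((166 - 1*(-26)) + 257)) - 1*(-344)**2 = (8 + (sqrt((166 - 1*(-26)) + 257))**2) - 1*(-344)**2 = (8 + (sqrt((166 + 26) + 257))**2) - 1*118336 = (8 + (sqrt(192 + 257))**2) - 118336 = (8 + (sqrt(449))**2) - 118336 = (8 + 449) - 118336 = 457 - 118336 = -117879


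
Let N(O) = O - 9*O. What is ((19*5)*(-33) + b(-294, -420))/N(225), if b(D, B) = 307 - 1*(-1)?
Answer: 2827/1800 ≈ 1.5706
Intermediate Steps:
N(O) = -8*O
b(D, B) = 308 (b(D, B) = 307 + 1 = 308)
((19*5)*(-33) + b(-294, -420))/N(225) = ((19*5)*(-33) + 308)/((-8*225)) = (95*(-33) + 308)/(-1800) = (-3135 + 308)*(-1/1800) = -2827*(-1/1800) = 2827/1800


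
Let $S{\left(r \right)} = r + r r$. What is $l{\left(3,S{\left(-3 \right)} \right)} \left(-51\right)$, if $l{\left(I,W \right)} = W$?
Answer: $-306$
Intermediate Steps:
$S{\left(r \right)} = r + r^{2}$
$l{\left(3,S{\left(-3 \right)} \right)} \left(-51\right) = - 3 \left(1 - 3\right) \left(-51\right) = \left(-3\right) \left(-2\right) \left(-51\right) = 6 \left(-51\right) = -306$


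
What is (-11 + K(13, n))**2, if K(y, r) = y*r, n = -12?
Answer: 27889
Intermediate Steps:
K(y, r) = r*y
(-11 + K(13, n))**2 = (-11 - 12*13)**2 = (-11 - 156)**2 = (-167)**2 = 27889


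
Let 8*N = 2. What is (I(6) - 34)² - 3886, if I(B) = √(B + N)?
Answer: -11575/4 ≈ -2893.8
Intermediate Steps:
N = ¼ (N = (⅛)*2 = ¼ ≈ 0.25000)
I(B) = √(¼ + B) (I(B) = √(B + ¼) = √(¼ + B))
(I(6) - 34)² - 3886 = (√(1 + 4*6)/2 - 34)² - 3886 = (√(1 + 24)/2 - 34)² - 3886 = (√25/2 - 34)² - 3886 = ((½)*5 - 34)² - 3886 = (5/2 - 34)² - 3886 = (-63/2)² - 3886 = 3969/4 - 3886 = -11575/4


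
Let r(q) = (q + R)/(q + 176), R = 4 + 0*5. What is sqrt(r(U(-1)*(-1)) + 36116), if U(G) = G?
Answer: sqrt(1131479049)/177 ≈ 190.04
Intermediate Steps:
R = 4 (R = 4 + 0 = 4)
r(q) = (4 + q)/(176 + q) (r(q) = (q + 4)/(q + 176) = (4 + q)/(176 + q))
sqrt(r(U(-1)*(-1)) + 36116) = sqrt((4 - 1*(-1))/(176 - 1*(-1)) + 36116) = sqrt((4 + 1)/(176 + 1) + 36116) = sqrt(5/177 + 36116) = sqrt(6392537/177) = sqrt(1131479049)/177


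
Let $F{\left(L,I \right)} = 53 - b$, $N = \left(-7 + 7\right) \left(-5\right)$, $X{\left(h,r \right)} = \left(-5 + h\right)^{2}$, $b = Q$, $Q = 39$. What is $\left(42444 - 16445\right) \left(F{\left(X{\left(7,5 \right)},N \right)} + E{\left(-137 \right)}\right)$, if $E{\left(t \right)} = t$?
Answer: $-3197877$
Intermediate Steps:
$b = 39$
$N = 0$ ($N = 0 \left(-5\right) = 0$)
$F{\left(L,I \right)} = 14$ ($F{\left(L,I \right)} = 53 - 39 = 14$)
$\left(42444 - 16445\right) \left(F{\left(X{\left(7,5 \right)},N \right)} + E{\left(-137 \right)}\right) = \left(42444 - 16445\right) \left(14 - 137\right) = 25999 \left(-123\right) = -3197877$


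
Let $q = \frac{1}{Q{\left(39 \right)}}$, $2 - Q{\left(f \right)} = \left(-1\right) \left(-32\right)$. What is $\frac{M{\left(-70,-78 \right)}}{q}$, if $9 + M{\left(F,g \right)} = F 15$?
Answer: $31770$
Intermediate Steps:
$M{\left(F,g \right)} = -9 + 15 F$ ($M{\left(F,g \right)} = -9 + F 15 = -9 + 15 F$)
$Q{\left(f \right)} = -30$ ($Q{\left(f \right)} = 2 - \left(-1\right) \left(-32\right) = 2 - 32 = -30$)
$q = - \frac{1}{30}$ ($q = \frac{1}{-30} = - \frac{1}{30} \approx -0.033333$)
$\frac{M{\left(-70,-78 \right)}}{q} = \frac{-9 + 15 \left(-70\right)}{- \frac{1}{30}} = \left(-9 - 1050\right) \left(-30\right) = \left(-1059\right) \left(-30\right) = 31770$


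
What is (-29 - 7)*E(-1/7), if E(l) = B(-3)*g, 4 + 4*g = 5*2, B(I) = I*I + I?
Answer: -324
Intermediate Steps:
B(I) = I + I² (B(I) = I² + I = I + I²)
g = 3/2 (g = -1 + (5*2)/4 = -1 + (¼)*10 = -1 + 5/2 = 3/2 ≈ 1.5000)
E(l) = 9 (E(l) = -3*(1 - 3)*(3/2) = -3*(-2)*(3/2) = 6*(3/2) = 9)
(-29 - 7)*E(-1/7) = (-29 - 7)*9 = -36*9 = -324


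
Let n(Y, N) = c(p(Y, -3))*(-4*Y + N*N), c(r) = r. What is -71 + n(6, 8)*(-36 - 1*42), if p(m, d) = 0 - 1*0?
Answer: -71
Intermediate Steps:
p(m, d) = 0 (p(m, d) = 0 + 0 = 0)
n(Y, N) = 0 (n(Y, N) = 0*(-4*Y + N*N) = 0*(-4*Y + N²) = 0*(N² - 4*Y) = 0)
-71 + n(6, 8)*(-36 - 1*42) = -71 + 0*(-36 - 1*42) = -71 + 0*(-36 - 42) = -71 + 0*(-78) = -71 + 0 = -71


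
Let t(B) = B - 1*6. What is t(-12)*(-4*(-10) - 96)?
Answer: 1008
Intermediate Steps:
t(B) = -6 + B (t(B) = B - 6 = -6 + B)
t(-12)*(-4*(-10) - 96) = (-6 - 12)*(-4*(-10) - 96) = -18*(40 - 96) = -18*(-56) = 1008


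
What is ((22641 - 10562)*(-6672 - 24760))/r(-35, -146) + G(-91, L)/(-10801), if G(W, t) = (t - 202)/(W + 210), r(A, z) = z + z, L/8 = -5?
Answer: 121998343341124/93828287 ≈ 1.3002e+6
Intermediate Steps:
L = -40 (L = 8*(-5) = -40)
r(A, z) = 2*z
G(W, t) = (-202 + t)/(210 + W)
((22641 - 10562)*(-6672 - 24760))/r(-35, -146) + G(-91, L)/(-10801) = ((22641 - 10562)*(-6672 - 24760))/((2*(-146))) + ((-202 - 40)/(210 - 91))/(-10801) = (12079*(-31432))/(-292) + (-242/119)*(-1/10801) = -379667128*(-1/292) + ((1/119)*(-242))*(-1/10801) = 94916782/73 - 242/119*(-1/10801) = 94916782/73 + 242/1285319 = 121998343341124/93828287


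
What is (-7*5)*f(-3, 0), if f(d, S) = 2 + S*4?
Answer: -70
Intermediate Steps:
f(d, S) = 2 + 4*S
(-7*5)*f(-3, 0) = (-7*5)*(2 + 4*0) = -35*(2 + 0) = -35*2 = -70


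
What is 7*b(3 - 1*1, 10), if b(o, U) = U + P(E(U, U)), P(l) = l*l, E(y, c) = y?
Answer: 770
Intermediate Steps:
P(l) = l²
b(o, U) = U + U²
7*b(3 - 1*1, 10) = 7*(10*(1 + 10)) = 7*(10*11) = 7*110 = 770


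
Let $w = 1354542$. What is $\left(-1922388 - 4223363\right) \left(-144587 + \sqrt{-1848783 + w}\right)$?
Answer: $888595699837 - 6145751 i \sqrt{494241} \approx 8.886 \cdot 10^{11} - 4.3206 \cdot 10^{9} i$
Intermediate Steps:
$\left(-1922388 - 4223363\right) \left(-144587 + \sqrt{-1848783 + w}\right) = \left(-1922388 - 4223363\right) \left(-144587 + \sqrt{-1848783 + 1354542}\right) = - 6145751 \left(-144587 + \sqrt{-494241}\right) = - 6145751 \left(-144587 + i \sqrt{494241}\right) = 888595699837 - 6145751 i \sqrt{494241}$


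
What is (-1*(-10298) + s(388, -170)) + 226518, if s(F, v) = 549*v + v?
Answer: 143316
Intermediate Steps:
s(F, v) = 550*v
(-1*(-10298) + s(388, -170)) + 226518 = (-1*(-10298) + 550*(-170)) + 226518 = (10298 - 93500) + 226518 = -83202 + 226518 = 143316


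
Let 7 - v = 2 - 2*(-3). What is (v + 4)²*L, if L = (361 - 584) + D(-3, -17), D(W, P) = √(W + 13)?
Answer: -2007 + 9*√10 ≈ -1978.5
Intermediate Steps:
D(W, P) = √(13 + W)
v = -1 (v = 7 - (2 - 2*(-3)) = 7 - (2 + 6) = 7 - 1*8 = 7 - 8 = -1)
L = -223 + √10 (L = (361 - 584) + √(13 - 3) = -223 + √10 ≈ -219.84)
(v + 4)²*L = (-1 + 4)²*(-223 + √10) = 3²*(-223 + √10) = 9*(-223 + √10) = -2007 + 9*√10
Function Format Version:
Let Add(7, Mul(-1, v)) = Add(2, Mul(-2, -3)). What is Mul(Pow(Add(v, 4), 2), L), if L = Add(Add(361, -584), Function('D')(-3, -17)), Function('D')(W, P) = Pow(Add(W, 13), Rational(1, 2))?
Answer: Add(-2007, Mul(9, Pow(10, Rational(1, 2)))) ≈ -1978.5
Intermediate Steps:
Function('D')(W, P) = Pow(Add(13, W), Rational(1, 2))
v = -1 (v = Add(7, Mul(-1, Add(2, Mul(-2, -3)))) = Add(7, Mul(-1, Add(2, 6))) = Add(7, Mul(-1, 8)) = Add(7, -8) = -1)
L = Add(-223, Pow(10, Rational(1, 2))) (L = Add(Add(361, -584), Pow(Add(13, -3), Rational(1, 2))) = Add(-223, Pow(10, Rational(1, 2))) ≈ -219.84)
Mul(Pow(Add(v, 4), 2), L) = Mul(Pow(Add(-1, 4), 2), Add(-223, Pow(10, Rational(1, 2)))) = Mul(Pow(3, 2), Add(-223, Pow(10, Rational(1, 2)))) = Mul(9, Add(-223, Pow(10, Rational(1, 2)))) = Add(-2007, Mul(9, Pow(10, Rational(1, 2))))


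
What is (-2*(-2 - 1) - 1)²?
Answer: 25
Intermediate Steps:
(-2*(-2 - 1) - 1)² = (-2*(-3) - 1)² = (6 - 1)² = 5² = 25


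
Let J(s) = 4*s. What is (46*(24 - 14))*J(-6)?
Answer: -11040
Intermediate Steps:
(46*(24 - 14))*J(-6) = (46*(24 - 14))*(4*(-6)) = (46*10)*(-24) = 460*(-24) = -11040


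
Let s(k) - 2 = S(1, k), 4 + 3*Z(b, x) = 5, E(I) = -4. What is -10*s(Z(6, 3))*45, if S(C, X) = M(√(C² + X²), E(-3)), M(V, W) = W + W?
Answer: 2700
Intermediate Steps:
Z(b, x) = ⅓ (Z(b, x) = -4/3 + (⅓)*5 = -4/3 + 5/3 = ⅓)
M(V, W) = 2*W
S(C, X) = -8 (S(C, X) = 2*(-4) = -8)
s(k) = -6 (s(k) = 2 - 8 = -6)
-10*s(Z(6, 3))*45 = -10*(-6)*45 = 60*45 = 2700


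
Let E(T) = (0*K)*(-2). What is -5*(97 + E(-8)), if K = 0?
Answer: -485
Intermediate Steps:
E(T) = 0 (E(T) = (0*0)*(-2) = 0*(-2) = 0)
-5*(97 + E(-8)) = -5*(97 + 0) = -5*97 = -485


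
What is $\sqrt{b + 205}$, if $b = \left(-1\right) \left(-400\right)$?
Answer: $11 \sqrt{5} \approx 24.597$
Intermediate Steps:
$b = 400$
$\sqrt{b + 205} = \sqrt{400 + 205} = \sqrt{605} = 11 \sqrt{5}$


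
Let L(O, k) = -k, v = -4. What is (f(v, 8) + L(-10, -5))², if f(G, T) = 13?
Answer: 324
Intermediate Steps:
(f(v, 8) + L(-10, -5))² = (13 - 1*(-5))² = (13 + 5)² = 18² = 324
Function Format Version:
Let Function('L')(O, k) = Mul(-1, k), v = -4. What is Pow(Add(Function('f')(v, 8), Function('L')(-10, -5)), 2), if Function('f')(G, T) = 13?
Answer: 324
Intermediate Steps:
Pow(Add(Function('f')(v, 8), Function('L')(-10, -5)), 2) = Pow(Add(13, Mul(-1, -5)), 2) = Pow(Add(13, 5), 2) = Pow(18, 2) = 324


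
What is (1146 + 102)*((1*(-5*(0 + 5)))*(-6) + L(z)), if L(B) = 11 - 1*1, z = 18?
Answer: 199680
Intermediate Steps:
L(B) = 10 (L(B) = 11 - 1 = 10)
(1146 + 102)*((1*(-5*(0 + 5)))*(-6) + L(z)) = (1146 + 102)*((1*(-5*(0 + 5)))*(-6) + 10) = 1248*((1*(-5*5))*(-6) + 10) = 1248*((1*(-25))*(-6) + 10) = 1248*(-25*(-6) + 10) = 1248*(150 + 10) = 1248*160 = 199680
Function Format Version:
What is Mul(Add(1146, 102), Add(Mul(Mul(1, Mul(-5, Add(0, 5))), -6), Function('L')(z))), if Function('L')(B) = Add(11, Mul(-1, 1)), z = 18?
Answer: 199680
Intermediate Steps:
Function('L')(B) = 10 (Function('L')(B) = Add(11, -1) = 10)
Mul(Add(1146, 102), Add(Mul(Mul(1, Mul(-5, Add(0, 5))), -6), Function('L')(z))) = Mul(Add(1146, 102), Add(Mul(Mul(1, Mul(-5, Add(0, 5))), -6), 10)) = Mul(1248, Add(Mul(Mul(1, Mul(-5, 5)), -6), 10)) = Mul(1248, Add(Mul(Mul(1, -25), -6), 10)) = Mul(1248, Add(Mul(-25, -6), 10)) = Mul(1248, Add(150, 10)) = Mul(1248, 160) = 199680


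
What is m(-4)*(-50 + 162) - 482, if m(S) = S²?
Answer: 1310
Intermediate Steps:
m(-4)*(-50 + 162) - 482 = (-4)²*(-50 + 162) - 482 = 16*112 - 482 = 1792 - 482 = 1310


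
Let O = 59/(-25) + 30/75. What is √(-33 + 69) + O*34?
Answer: -1516/25 ≈ -60.640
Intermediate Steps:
O = -49/25 (O = 59*(-1/25) + 30*(1/75) = -59/25 + ⅖ = -49/25 ≈ -1.9600)
√(-33 + 69) + O*34 = √(-33 + 69) - 49/25*34 = √36 - 1666/25 = 6 - 1666/25 = -1516/25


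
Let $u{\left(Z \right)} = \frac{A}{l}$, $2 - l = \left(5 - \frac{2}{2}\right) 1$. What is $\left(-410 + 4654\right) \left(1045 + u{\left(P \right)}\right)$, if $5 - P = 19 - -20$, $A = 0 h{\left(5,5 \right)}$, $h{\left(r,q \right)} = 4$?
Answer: $4434980$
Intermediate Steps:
$l = -2$ ($l = 2 - \left(5 - \frac{2}{2}\right) 1 = 2 - \left(5 - 1\right) 1 = 2 - 4 \cdot 1 = 2 - 4 = -2$)
$A = 0$ ($A = 0 \cdot 4 = 0$)
$P = -34$ ($P = 5 - \left(19 - -20\right) = 5 - \left(19 + 20\right) = 5 - 39 = -34$)
$u{\left(Z \right)} = 0$ ($u{\left(Z \right)} = \frac{0}{-2} = 0 \left(- \frac{1}{2}\right) = 0$)
$\left(-410 + 4654\right) \left(1045 + u{\left(P \right)}\right) = \left(-410 + 4654\right) \left(1045 + 0\right) = 4244 \cdot 1045 = 4434980$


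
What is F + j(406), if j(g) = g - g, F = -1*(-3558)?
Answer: 3558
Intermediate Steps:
F = 3558
j(g) = 0
F + j(406) = 3558 + 0 = 3558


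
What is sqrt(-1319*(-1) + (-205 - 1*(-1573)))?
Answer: sqrt(2687) ≈ 51.836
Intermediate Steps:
sqrt(-1319*(-1) + (-205 - 1*(-1573))) = sqrt(1319 + (-205 + 1573)) = sqrt(1319 + 1368) = sqrt(2687)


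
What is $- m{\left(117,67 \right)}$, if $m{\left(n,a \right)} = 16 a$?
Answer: $-1072$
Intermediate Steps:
$- m{\left(117,67 \right)} = - 16 \cdot 67 = \left(-1\right) 1072 = -1072$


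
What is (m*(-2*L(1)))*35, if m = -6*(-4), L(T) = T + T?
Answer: -3360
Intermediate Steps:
L(T) = 2*T
m = 24
(m*(-2*L(1)))*35 = (24*(-4))*35 = -96*35 = -3360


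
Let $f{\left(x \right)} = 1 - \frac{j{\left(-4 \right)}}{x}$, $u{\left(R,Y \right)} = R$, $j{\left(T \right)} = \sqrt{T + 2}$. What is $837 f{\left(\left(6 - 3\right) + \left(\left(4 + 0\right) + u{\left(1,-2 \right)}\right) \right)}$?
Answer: $837 - \frac{837 i \sqrt{2}}{8} \approx 837.0 - 147.96 i$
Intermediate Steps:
$j{\left(T \right)} = \sqrt{2 + T}$
$f{\left(x \right)} = 1 - \frac{i \sqrt{2}}{x}$ ($f{\left(x \right)} = 1 - \frac{\sqrt{2 - 4}}{x} = 1 - \frac{\sqrt{-2}}{x} = 1 - \frac{i \sqrt{2}}{x}$)
$837 f{\left(\left(6 - 3\right) + \left(\left(4 + 0\right) + u{\left(1,-2 \right)}\right) \right)} = 837 \frac{\left(\left(6 - 3\right) + \left(\left(4 + 0\right) + 1\right)\right) - i \sqrt{2}}{\left(6 - 3\right) + \left(\left(4 + 0\right) + 1\right)} = 837 \frac{\left(3 + \left(4 + 1\right)\right) - i \sqrt{2}}{3 + \left(4 + 1\right)} = 837 \frac{\left(3 + 5\right) - i \sqrt{2}}{3 + 5} = 837 \frac{8 - i \sqrt{2}}{8} = 837 \left(1 - \frac{i \sqrt{2}}{8}\right) = 837 - \frac{837 i \sqrt{2}}{8}$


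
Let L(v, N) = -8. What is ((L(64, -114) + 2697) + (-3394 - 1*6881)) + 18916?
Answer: 11330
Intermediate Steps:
((L(64, -114) + 2697) + (-3394 - 1*6881)) + 18916 = ((-8 + 2697) + (-3394 - 1*6881)) + 18916 = (2689 + (-3394 - 6881)) + 18916 = (2689 - 10275) + 18916 = -7586 + 18916 = 11330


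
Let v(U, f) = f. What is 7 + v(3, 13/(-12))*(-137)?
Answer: 1865/12 ≈ 155.42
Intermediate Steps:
7 + v(3, 13/(-12))*(-137) = 7 + (13/(-12))*(-137) = 7 + (13*(-1/12))*(-137) = 7 - 13/12*(-137) = 7 + 1781/12 = 1865/12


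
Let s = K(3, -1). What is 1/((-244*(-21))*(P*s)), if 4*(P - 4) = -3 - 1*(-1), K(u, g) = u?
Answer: 1/53802 ≈ 1.8587e-5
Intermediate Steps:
s = 3
P = 7/2 (P = 4 + (-3 - 1*(-1))/4 = 4 + (-3 + 1)/4 = 4 + (1/4)*(-2) = 4 - 1/2 = 7/2 ≈ 3.5000)
1/((-244*(-21))*(P*s)) = 1/((-244*(-21))*((7/2)*3)) = 1/(5124*(21/2)) = 1/53802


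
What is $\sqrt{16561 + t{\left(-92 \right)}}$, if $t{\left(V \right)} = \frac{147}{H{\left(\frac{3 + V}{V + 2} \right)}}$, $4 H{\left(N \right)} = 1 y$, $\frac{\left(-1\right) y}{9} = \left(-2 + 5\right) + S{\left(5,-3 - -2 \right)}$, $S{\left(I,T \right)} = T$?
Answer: $\frac{\sqrt{148755}}{3} \approx 128.56$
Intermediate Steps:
$y = -18$ ($y = - 9 \left(\left(-2 + 5\right) - 1\right) = - 9 \left(3 + \left(-3 + 2\right)\right) = - 9 \left(3 - 1\right) = \left(-9\right) 2 = -18$)
$H{\left(N \right)} = - \frac{9}{2}$ ($H{\left(N \right)} = \frac{1 \left(-18\right)}{4} = \frac{1}{4} \left(-18\right) = - \frac{9}{2}$)
$t{\left(V \right)} = - \frac{98}{3}$ ($t{\left(V \right)} = \frac{147}{- \frac{9}{2}} = 147 \left(- \frac{2}{9}\right) = - \frac{98}{3}$)
$\sqrt{16561 + t{\left(-92 \right)}} = \sqrt{16561 - \frac{98}{3}} = \sqrt{\frac{49585}{3}} = \frac{\sqrt{148755}}{3}$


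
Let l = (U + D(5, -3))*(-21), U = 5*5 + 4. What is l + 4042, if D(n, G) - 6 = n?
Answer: 3202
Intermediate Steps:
D(n, G) = 6 + n
U = 29 (U = 25 + 4 = 29)
l = -840 (l = (29 + (6 + 5))*(-21) = (29 + 11)*(-21) = 40*(-21) = -840)
l + 4042 = -840 + 4042 = 3202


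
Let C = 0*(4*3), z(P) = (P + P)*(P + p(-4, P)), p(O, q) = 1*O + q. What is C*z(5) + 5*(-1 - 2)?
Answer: -15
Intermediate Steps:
p(O, q) = O + q
z(P) = 2*P*(-4 + 2*P) (z(P) = (P + P)*(P + (-4 + P)) = (2*P)*(-4 + 2*P) = 2*P*(-4 + 2*P))
C = 0 (C = 0*12 = 0)
C*z(5) + 5*(-1 - 2) = 0*(4*5*(-2 + 5)) + 5*(-1 - 2) = 0*(4*5*3) + 5*(-3) = 0*60 - 15 = 0 - 15 = -15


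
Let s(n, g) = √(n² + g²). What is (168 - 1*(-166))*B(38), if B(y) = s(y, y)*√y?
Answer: 25384*√19 ≈ 1.1065e+5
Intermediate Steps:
s(n, g) = √(g² + n²)
B(y) = √2*√y*√(y²) (B(y) = √(y² + y²)*√y = √(2*y²)*√y = (√2*√(y²))*√y = √2*√y*√(y²))
(168 - 1*(-166))*B(38) = (168 - 1*(-166))*(√2*√38*√(38²)) = (168 + 166)*(√2*√38*√1444) = 334*(√2*√38*38) = 334*(76*√19) = 25384*√19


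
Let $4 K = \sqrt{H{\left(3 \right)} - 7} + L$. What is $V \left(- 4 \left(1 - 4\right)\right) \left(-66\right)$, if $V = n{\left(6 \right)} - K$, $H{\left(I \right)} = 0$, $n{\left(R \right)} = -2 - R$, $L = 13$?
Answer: $8910 + 198 i \sqrt{7} \approx 8910.0 + 523.86 i$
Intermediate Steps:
$K = \frac{13}{4} + \frac{i \sqrt{7}}{4}$ ($K = \frac{\sqrt{0 - 7} + 13}{4} = \frac{\sqrt{-7} + 13}{4} = \frac{i \sqrt{7} + 13}{4} = \frac{13 + i \sqrt{7}}{4} = \frac{13}{4} + \frac{i \sqrt{7}}{4} \approx 3.25 + 0.66144 i$)
$V = - \frac{45}{4} - \frac{i \sqrt{7}}{4}$ ($V = \left(-2 - 6\right) - \left(\frac{13}{4} + \frac{i \sqrt{7}}{4}\right) = -8 - \left(\frac{13}{4} + \frac{i \sqrt{7}}{4}\right) = - \frac{45}{4} - \frac{i \sqrt{7}}{4} \approx -11.25 - 0.66144 i$)
$V \left(- 4 \left(1 - 4\right)\right) \left(-66\right) = \left(- \frac{45}{4} - \frac{i \sqrt{7}}{4}\right) \left(- 4 \left(1 - 4\right)\right) \left(-66\right) = \left(- \frac{45}{4} - \frac{i \sqrt{7}}{4}\right) \left(\left(-4\right) \left(-3\right)\right) \left(-66\right) = \left(- \frac{45}{4} - \frac{i \sqrt{7}}{4}\right) 12 \left(-66\right) = \left(-135 - 3 i \sqrt{7}\right) \left(-66\right) = 8910 + 198 i \sqrt{7}$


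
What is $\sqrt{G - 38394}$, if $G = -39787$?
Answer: $i \sqrt{78181} \approx 279.61 i$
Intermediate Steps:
$\sqrt{G - 38394} = \sqrt{-39787 - 38394} = \sqrt{-78181} = i \sqrt{78181}$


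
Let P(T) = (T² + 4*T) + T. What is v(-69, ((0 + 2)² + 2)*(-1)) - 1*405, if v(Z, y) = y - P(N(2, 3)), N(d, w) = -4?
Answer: -407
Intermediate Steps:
P(T) = T² + 5*T
v(Z, y) = 4 + y (v(Z, y) = y - (-4)*(5 - 4) = y - (-4) = y - 1*(-4) = y + 4 = 4 + y)
v(-69, ((0 + 2)² + 2)*(-1)) - 1*405 = (4 + ((0 + 2)² + 2)*(-1)) - 1*405 = (4 + (2² + 2)*(-1)) - 405 = (4 + (4 + 2)*(-1)) - 405 = (4 + 6*(-1)) - 405 = (4 - 6) - 405 = -2 - 405 = -407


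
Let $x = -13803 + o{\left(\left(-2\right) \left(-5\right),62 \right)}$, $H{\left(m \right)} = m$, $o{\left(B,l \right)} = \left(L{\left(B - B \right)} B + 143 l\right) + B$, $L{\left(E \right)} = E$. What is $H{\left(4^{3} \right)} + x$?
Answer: $-4863$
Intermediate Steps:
$o{\left(B,l \right)} = B + 143 l$ ($o{\left(B,l \right)} = \left(\left(B - B\right) B + 143 l\right) + B = \left(0 B + 143 l\right) + B = \left(0 + 143 l\right) + B = 143 l + B = B + 143 l$)
$x = -4927$ ($x = -13803 + \left(\left(-2\right) \left(-5\right) + 143 \cdot 62\right) = -13803 + \left(10 + 8866\right) = -13803 + 8876 = -4927$)
$H{\left(4^{3} \right)} + x = 4^{3} - 4927 = 64 - 4927 = -4863$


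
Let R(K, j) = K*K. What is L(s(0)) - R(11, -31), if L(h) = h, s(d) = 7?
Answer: -114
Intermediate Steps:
R(K, j) = K²
L(s(0)) - R(11, -31) = 7 - 1*11² = 7 - 1*121 = 7 - 121 = -114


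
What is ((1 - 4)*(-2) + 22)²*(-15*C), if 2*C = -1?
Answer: 5880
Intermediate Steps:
C = -½ (C = (½)*(-1) = -½ ≈ -0.50000)
((1 - 4)*(-2) + 22)²*(-15*C) = ((1 - 4)*(-2) + 22)²*(-15*(-½)) = (-3*(-2) + 22)²*(15/2) = (6 + 22)²*(15/2) = 28²*(15/2) = 784*(15/2) = 5880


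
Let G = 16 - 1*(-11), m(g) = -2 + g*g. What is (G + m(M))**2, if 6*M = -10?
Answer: 62500/81 ≈ 771.60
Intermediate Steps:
M = -5/3 (M = (1/6)*(-10) = -5/3 ≈ -1.6667)
m(g) = -2 + g**2
G = 27 (G = 16 + 11 = 27)
(G + m(M))**2 = (27 + (-2 + (-5/3)**2))**2 = (27 + (-2 + 25/9))**2 = (27 + 7/9)**2 = (250/9)**2 = 62500/81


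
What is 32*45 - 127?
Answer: 1313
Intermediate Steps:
32*45 - 127 = 1440 - 127 = 1313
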